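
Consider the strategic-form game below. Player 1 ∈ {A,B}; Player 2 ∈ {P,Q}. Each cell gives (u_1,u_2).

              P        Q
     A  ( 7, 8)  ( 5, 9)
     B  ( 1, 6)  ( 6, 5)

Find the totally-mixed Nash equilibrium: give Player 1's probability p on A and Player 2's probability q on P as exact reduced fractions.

P1 indiff ⇒ q·7+(1-q)·5 = q·1+(1-q)·6 ⇒ q(6) = (1-q)(1) ⇒ q = 1/7
P2 indiff ⇒ p·8+(1-p)·6 = p·9+(1-p)·5 ⇒ p(-1) = (1-p)(-1) ⇒ p = 1/2

p=1/2, q=1/7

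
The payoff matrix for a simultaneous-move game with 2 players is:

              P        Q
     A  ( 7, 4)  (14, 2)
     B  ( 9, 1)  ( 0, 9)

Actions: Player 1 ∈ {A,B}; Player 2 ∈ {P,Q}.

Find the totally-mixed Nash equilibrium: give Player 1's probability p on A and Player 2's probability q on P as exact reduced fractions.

P1 indiff ⇒ q·7+(1-q)·14 = q·9+(1-q)·0 ⇒ q(-2) = (1-q)(-14) ⇒ q = 7/8
P2 indiff ⇒ p·4+(1-p)·1 = p·2+(1-p)·9 ⇒ p(2) = (1-p)(8) ⇒ p = 4/5

P1 mixes 4/5 on A; P2 mixes 7/8 on P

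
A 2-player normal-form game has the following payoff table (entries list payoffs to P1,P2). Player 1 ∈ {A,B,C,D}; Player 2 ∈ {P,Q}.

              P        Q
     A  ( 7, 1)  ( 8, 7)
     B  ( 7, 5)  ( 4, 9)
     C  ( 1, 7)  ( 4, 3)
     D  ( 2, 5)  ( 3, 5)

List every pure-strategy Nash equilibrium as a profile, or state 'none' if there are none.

Nash profiles: (A,Q)

(A,P): not NE [P2→Q gives 7>1]
(A,Q): NE
(B,P): not NE [P2→Q gives 9>5]
(B,Q): not NE [P1→A gives 8>4]
(C,P): not NE [P1→B gives 7>1]
(C,Q): not NE [P1→A gives 8>4; P2→P gives 7>3]
(D,P): not NE [P1→B gives 7>2]
(D,Q): not NE [P1→A gives 8>3]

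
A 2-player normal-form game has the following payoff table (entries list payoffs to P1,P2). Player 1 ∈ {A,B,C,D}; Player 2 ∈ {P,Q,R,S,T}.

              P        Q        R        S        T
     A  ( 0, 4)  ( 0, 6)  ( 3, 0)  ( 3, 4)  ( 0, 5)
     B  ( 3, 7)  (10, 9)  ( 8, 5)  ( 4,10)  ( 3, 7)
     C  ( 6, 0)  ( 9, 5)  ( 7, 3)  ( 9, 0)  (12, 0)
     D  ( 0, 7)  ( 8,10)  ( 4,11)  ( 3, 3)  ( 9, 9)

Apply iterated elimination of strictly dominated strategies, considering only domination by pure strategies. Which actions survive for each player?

P1 drop A (B beats it: P:3>0 Q:10>0 R:8>3 S:4>3 T:3>0)
P1 drop D (C beats it: P:6>0 Q:9>8 R:7>4 S:9>3 T:12>9)
P2 drop P (Q beats it: B:9>7 C:5>0)
P2 drop R (Q beats it: B:9>5 C:5>3)
P2 drop T (Q beats it: B:9>7 C:5>0)
P1→{B,C} P2→{Q,S}

Survivors P1:{B,C} P2:{Q,S}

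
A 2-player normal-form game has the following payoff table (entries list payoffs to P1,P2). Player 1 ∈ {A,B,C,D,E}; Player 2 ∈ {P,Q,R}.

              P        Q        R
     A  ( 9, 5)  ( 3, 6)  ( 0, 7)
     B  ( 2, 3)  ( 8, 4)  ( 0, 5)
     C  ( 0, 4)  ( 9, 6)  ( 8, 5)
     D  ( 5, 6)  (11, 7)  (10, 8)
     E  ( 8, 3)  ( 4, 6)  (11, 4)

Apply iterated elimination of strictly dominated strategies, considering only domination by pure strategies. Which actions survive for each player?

Remaining: P1:{D,E} P2:{Q,R}

P1 drop B (D beats it: P:5>2 Q:11>8 R:10>0)
P1 drop C (D beats it: P:5>0 Q:11>9 R:10>8)
P2 drop P (Q beats it: A:6>5 D:7>6 E:6>3)
P1 drop A (D beats it: Q:11>3 R:10>0)
P1→{D,E} P2→{Q,R}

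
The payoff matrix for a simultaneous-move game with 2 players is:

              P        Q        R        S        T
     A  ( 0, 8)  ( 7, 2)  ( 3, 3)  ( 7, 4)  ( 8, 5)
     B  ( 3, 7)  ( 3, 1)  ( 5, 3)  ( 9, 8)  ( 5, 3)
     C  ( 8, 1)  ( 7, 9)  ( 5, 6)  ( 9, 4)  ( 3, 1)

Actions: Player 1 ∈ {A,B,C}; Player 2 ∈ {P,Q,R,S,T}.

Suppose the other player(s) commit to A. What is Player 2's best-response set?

u_2(P vs A) = 8
u_2(Q vs A) = 2
u_2(R vs A) = 3
u_2(S vs A) = 4
u_2(T vs A) = 5
max payoff 8 at {P}

argmax u_2 = {P}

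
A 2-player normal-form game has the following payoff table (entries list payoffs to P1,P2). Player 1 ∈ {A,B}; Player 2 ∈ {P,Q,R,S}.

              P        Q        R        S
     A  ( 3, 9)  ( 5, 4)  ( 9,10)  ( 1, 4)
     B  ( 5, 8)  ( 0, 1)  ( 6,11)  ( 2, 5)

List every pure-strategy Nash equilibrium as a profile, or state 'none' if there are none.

(A,P): not NE [P1→B gives 5>3; P2→R gives 10>9]
(A,Q): not NE [P2→R gives 10>4]
(A,R): NE
(A,S): not NE [P1→B gives 2>1; P2→R gives 10>4]
(B,P): not NE [P2→R gives 11>8]
(B,Q): not NE [P1→A gives 5>0; P2→R gives 11>1]
(B,R): not NE [P1→A gives 9>6]
(B,S): not NE [P2→R gives 11>5]

NE set: (A,R)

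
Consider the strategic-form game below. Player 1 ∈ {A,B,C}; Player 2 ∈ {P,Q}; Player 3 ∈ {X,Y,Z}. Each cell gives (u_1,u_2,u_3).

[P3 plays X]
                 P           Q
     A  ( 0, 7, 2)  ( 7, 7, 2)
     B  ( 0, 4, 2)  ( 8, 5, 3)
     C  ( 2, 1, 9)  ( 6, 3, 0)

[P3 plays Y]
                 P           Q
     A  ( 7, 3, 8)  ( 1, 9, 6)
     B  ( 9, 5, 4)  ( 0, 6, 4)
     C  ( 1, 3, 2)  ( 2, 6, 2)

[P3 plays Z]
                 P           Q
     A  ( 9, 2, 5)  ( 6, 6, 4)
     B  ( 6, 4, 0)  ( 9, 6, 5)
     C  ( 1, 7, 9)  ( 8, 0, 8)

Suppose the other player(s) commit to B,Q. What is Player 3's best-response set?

argmax u_3 = {Z}

u_3(X vs B,Q) = 3
u_3(Y vs B,Q) = 4
u_3(Z vs B,Q) = 5
max payoff 5 at {Z}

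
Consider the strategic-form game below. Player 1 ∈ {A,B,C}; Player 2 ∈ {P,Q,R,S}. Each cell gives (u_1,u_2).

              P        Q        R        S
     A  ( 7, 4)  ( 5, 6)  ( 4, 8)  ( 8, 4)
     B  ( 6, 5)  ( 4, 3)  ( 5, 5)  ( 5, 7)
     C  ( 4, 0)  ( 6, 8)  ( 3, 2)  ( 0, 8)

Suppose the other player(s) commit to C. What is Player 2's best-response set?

u_2(P vs C) = 0
u_2(Q vs C) = 8
u_2(R vs C) = 2
u_2(S vs C) = 8
max payoff 8 at {Q,S}

argmax u_2 = {Q,S}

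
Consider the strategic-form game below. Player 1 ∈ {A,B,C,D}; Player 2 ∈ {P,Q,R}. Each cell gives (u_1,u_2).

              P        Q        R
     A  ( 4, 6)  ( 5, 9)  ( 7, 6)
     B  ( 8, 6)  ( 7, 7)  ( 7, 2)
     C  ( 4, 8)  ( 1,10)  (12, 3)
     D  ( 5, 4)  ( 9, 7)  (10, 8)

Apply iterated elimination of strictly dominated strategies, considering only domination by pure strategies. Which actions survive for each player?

Survivors P1:{C,D} P2:{Q,R}

P1 drop A (D beats it: P:5>4 Q:9>5 R:10>7)
P2 drop P (Q beats it: B:7>6 C:10>8 D:7>4)
P1 drop B (D beats it: Q:9>7 R:10>7)
P1→{C,D} P2→{Q,R}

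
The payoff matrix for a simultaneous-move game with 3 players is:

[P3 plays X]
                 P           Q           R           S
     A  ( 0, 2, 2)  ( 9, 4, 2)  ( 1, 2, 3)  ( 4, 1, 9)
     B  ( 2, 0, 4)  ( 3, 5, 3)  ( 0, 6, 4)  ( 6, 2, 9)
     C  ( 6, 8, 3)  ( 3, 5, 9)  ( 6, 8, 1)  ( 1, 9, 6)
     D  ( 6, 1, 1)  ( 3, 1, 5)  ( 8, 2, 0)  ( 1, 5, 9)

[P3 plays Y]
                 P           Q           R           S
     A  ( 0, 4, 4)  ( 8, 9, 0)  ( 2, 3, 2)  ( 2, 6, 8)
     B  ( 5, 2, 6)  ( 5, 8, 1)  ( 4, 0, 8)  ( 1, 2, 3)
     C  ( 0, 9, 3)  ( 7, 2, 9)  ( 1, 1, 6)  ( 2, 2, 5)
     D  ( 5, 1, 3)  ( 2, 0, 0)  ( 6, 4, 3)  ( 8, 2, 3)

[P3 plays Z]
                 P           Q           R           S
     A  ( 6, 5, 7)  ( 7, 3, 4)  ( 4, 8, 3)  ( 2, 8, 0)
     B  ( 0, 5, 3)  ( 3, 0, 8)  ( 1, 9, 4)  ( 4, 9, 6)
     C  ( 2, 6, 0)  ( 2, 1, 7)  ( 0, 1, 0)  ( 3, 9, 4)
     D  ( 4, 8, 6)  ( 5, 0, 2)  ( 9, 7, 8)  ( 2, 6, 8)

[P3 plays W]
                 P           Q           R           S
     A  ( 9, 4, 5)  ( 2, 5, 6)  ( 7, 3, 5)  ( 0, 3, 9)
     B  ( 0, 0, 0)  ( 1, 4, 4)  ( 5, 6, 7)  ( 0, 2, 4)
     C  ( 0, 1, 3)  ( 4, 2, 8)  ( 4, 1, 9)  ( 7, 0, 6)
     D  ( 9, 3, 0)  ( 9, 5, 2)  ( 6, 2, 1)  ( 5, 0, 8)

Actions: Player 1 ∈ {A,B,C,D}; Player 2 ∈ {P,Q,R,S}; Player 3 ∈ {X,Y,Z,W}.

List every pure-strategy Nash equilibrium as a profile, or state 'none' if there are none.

No pure NE.

(A,P,X): not NE [P1→D gives 6>0; P2→Q gives 4>2; P3→Z gives 7>2]
(A,P,Y): not NE [P1→D gives 5>0; P2→Q gives 9>4; P3→Z gives 7>4]
(A,P,Z): not NE [P2→S gives 8>5]
(A,P,W): not NE [P2→Q gives 5>4; P3→Z gives 7>5]
(A,Q,X): not NE [P3→W gives 6>2]
(A,Q,Y): not NE [P3→W gives 6>0]
(A,Q,Z): not NE [P2→S gives 8>3; P3→W gives 6>4]
(A,Q,W): not NE [P1→D gives 9>2]
(A,R,X): not NE [P1→D gives 8>1; P2→Q gives 4>2; P3→W gives 5>3]
(A,R,Y): not NE [P1→D gives 6>2; P2→Q gives 9>3; P3→W gives 5>2]
(A,R,Z): not NE [P1→D gives 9>4; P3→W gives 5>3]
(A,R,W): not NE [P2→Q gives 5>3]
(A,S,X): not NE [P1→B gives 6>4; P2→Q gives 4>1]
(A,S,Y): not NE [P1→D gives 8>2; P2→Q gives 9>6; P3→W gives 9>8]
(A,S,Z): not NE [P1→B gives 4>2; P3→W gives 9>0]
(A,S,W): not NE [P1→C gives 7>0; P2→Q gives 5>3]
(B,P,X): not NE [P1→D gives 6>2; P2→R gives 6>0; P3→Y gives 6>4]
(B,P,Y): not NE [P2→Q gives 8>2]
(B,P,Z): not NE [P1→A gives 6>0; P2→S gives 9>5; P3→Y gives 6>3]
(B,P,W): not NE [P1→D gives 9>0; P2→R gives 6>0; P3→Y gives 6>0]
(B,Q,X): not NE [P1→A gives 9>3; P2→R gives 6>5; P3→Z gives 8>3]
(B,Q,Y): not NE [P1→A gives 8>5; P3→Z gives 8>1]
(B,Q,Z): not NE [P1→A gives 7>3; P2→S gives 9>0]
(B,Q,W): not NE [P1→D gives 9>1; P2→R gives 6>4; P3→Z gives 8>4]
(B,R,X): not NE [P1→D gives 8>0; P3→Y gives 8>4]
(B,R,Y): not NE [P1→D gives 6>4; P2→Q gives 8>0]
(B,R,Z): not NE [P1→D gives 9>1; P3→Y gives 8>4]
(B,R,W): not NE [P1→A gives 7>5; P3→Y gives 8>7]
(B,S,X): not NE [P2→R gives 6>2]
(B,S,Y): not NE [P1→D gives 8>1; P2→Q gives 8>2; P3→X gives 9>3]
(B,S,Z): not NE [P3→X gives 9>6]
(B,S,W): not NE [P1→C gives 7>0; P2→R gives 6>2; P3→X gives 9>4]
(C,P,X): not NE [P2→S gives 9>8]
(C,P,Y): not NE [P1→D gives 5>0]
(C,P,Z): not NE [P1→A gives 6>2; P2→S gives 9>6; P3→W gives 3>0]
(C,P,W): not NE [P1→D gives 9>0; P2→Q gives 2>1]
(C,Q,X): not NE [P1→A gives 9>3; P2→S gives 9>5]
(C,Q,Y): not NE [P1→A gives 8>7; P2→P gives 9>2]
(C,Q,Z): not NE [P1→A gives 7>2; P2→S gives 9>1; P3→Y gives 9>7]
(C,Q,W): not NE [P1→D gives 9>4; P3→Y gives 9>8]
(C,R,X): not NE [P1→D gives 8>6; P2→S gives 9>8; P3→W gives 9>1]
(C,R,Y): not NE [P1→D gives 6>1; P2→P gives 9>1; P3→W gives 9>6]
(C,R,Z): not NE [P1→D gives 9>0; P2→S gives 9>1; P3→W gives 9>0]
(C,R,W): not NE [P1→A gives 7>4; P2→Q gives 2>1]
(C,S,X): not NE [P1→B gives 6>1]
(C,S,Y): not NE [P1→D gives 8>2; P2→P gives 9>2; P3→W gives 6>5]
(C,S,Z): not NE [P1→B gives 4>3; P3→W gives 6>4]
(C,S,W): not NE [P2→Q gives 2>0]
(D,P,X): not NE [P2→S gives 5>1; P3→Z gives 6>1]
(D,P,Y): not NE [P2→R gives 4>1; P3→Z gives 6>3]
(D,P,Z): not NE [P1→A gives 6>4]
(D,P,W): not NE [P2→Q gives 5>3; P3→Z gives 6>0]
(D,Q,X): not NE [P1→A gives 9>3; P2→S gives 5>1]
(D,Q,Y): not NE [P1→A gives 8>2; P2→R gives 4>0; P3→X gives 5>0]
(D,Q,Z): not NE [P1→A gives 7>5; P2→P gives 8>0; P3→X gives 5>2]
(D,Q,W): not NE [P3→X gives 5>2]
(D,R,X): not NE [P2→S gives 5>2; P3→Z gives 8>0]
(D,R,Y): not NE [P3→Z gives 8>3]
(D,R,Z): not NE [P2→P gives 8>7]
(D,R,W): not NE [P1→A gives 7>6; P2→Q gives 5>2; P3→Z gives 8>1]
(D,S,X): not NE [P1→B gives 6>1]
(D,S,Y): not NE [P2→R gives 4>2; P3→X gives 9>3]
(D,S,Z): not NE [P1→B gives 4>2; P2→P gives 8>6; P3→X gives 9>8]
(D,S,W): not NE [P1→C gives 7>5; P2→Q gives 5>0; P3→X gives 9>8]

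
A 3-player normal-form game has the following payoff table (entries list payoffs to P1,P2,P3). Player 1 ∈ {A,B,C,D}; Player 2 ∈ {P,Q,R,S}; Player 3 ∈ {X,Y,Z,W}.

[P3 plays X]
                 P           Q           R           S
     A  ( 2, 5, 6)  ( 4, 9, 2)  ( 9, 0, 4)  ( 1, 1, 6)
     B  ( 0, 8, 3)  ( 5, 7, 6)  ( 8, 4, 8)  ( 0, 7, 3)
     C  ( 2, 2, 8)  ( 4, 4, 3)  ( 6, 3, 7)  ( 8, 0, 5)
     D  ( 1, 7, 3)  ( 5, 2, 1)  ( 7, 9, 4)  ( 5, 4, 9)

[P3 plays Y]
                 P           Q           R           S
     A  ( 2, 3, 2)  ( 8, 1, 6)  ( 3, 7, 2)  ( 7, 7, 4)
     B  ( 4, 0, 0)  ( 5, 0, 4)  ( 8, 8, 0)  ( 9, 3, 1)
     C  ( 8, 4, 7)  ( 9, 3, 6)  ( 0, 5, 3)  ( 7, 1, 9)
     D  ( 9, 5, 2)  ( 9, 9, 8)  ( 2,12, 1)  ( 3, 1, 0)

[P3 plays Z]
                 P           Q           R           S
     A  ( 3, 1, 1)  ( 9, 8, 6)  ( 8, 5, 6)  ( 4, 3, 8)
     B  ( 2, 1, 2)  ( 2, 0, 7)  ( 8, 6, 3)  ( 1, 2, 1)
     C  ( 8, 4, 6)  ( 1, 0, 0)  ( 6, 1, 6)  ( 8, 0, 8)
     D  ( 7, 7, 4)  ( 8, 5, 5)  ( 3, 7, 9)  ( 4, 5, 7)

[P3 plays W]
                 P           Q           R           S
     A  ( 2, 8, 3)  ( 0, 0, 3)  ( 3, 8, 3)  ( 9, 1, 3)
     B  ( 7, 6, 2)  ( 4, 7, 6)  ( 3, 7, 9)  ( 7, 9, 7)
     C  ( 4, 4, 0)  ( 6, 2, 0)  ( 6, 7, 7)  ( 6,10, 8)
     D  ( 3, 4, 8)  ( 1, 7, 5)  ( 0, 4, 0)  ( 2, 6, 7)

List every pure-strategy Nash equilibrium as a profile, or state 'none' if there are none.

PSNE = {(A,Q,Z)}

(A,P,X): not NE [P2→Q gives 9>5]
(A,P,Y): not NE [P1→D gives 9>2; P2→S gives 7>3; P3→X gives 6>2]
(A,P,Z): not NE [P1→C gives 8>3; P2→Q gives 8>1; P3→X gives 6>1]
(A,P,W): not NE [P1→B gives 7>2; P3→X gives 6>3]
(A,Q,X): not NE [P1→D gives 5>4; P3→Z gives 6>2]
(A,Q,Y): not NE [P1→D gives 9>8; P2→S gives 7>1]
(A,Q,Z): NE
(A,Q,W): not NE [P1→C gives 6>0; P2→R gives 8>0; P3→Z gives 6>3]
(A,R,X): not NE [P2→Q gives 9>0; P3→Z gives 6>4]
(A,R,Y): not NE [P1→B gives 8>3; P3→Z gives 6>2]
(A,R,Z): not NE [P2→Q gives 8>5]
(A,R,W): not NE [P1→C gives 6>3; P3→Z gives 6>3]
(A,S,X): not NE [P1→C gives 8>1; P2→Q gives 9>1; P3→Z gives 8>6]
(A,S,Y): not NE [P1→B gives 9>7; P3→Z gives 8>4]
(A,S,Z): not NE [P1→C gives 8>4; P2→Q gives 8>3]
(A,S,W): not NE [P2→R gives 8>1; P3→Z gives 8>3]
(B,P,X): not NE [P1→C gives 2>0]
(B,P,Y): not NE [P1→D gives 9>4; P2→R gives 8>0; P3→X gives 3>0]
(B,P,Z): not NE [P1→C gives 8>2; P2→R gives 6>1; P3→X gives 3>2]
(B,P,W): not NE [P2→S gives 9>6; P3→X gives 3>2]
(B,Q,X): not NE [P2→P gives 8>7; P3→Z gives 7>6]
(B,Q,Y): not NE [P1→D gives 9>5; P2→R gives 8>0; P3→Z gives 7>4]
(B,Q,Z): not NE [P1→A gives 9>2; P2→R gives 6>0]
(B,Q,W): not NE [P1→C gives 6>4; P2→S gives 9>7; P3→Z gives 7>6]
(B,R,X): not NE [P1→A gives 9>8; P2→P gives 8>4; P3→W gives 9>8]
(B,R,Y): not NE [P3→W gives 9>0]
(B,R,Z): not NE [P3→W gives 9>3]
(B,R,W): not NE [P1→C gives 6>3; P2→S gives 9>7]
(B,S,X): not NE [P1→C gives 8>0; P2→P gives 8>7; P3→W gives 7>3]
(B,S,Y): not NE [P2→R gives 8>3; P3→W gives 7>1]
(B,S,Z): not NE [P1→C gives 8>1; P2→R gives 6>2; P3→W gives 7>1]
(B,S,W): not NE [P1→A gives 9>7]
(C,P,X): not NE [P2→Q gives 4>2]
(C,P,Y): not NE [P1→D gives 9>8; P2→R gives 5>4; P3→X gives 8>7]
(C,P,Z): not NE [P3→X gives 8>6]
(C,P,W): not NE [P1→B gives 7>4; P2→S gives 10>4; P3→X gives 8>0]
(C,Q,X): not NE [P1→D gives 5>4; P3→Y gives 6>3]
(C,Q,Y): not NE [P2→R gives 5>3]
(C,Q,Z): not NE [P1→A gives 9>1; P2→P gives 4>0; P3→Y gives 6>0]
(C,Q,W): not NE [P2→S gives 10>2; P3→Y gives 6>0]
(C,R,X): not NE [P1→A gives 9>6; P2→Q gives 4>3]
(C,R,Y): not NE [P1→B gives 8>0; P3→W gives 7>3]
(C,R,Z): not NE [P1→B gives 8>6; P2→P gives 4>1; P3→W gives 7>6]
(C,R,W): not NE [P2→S gives 10>7]
(C,S,X): not NE [P2→Q gives 4>0; P3→Y gives 9>5]
(C,S,Y): not NE [P1→B gives 9>7; P2→R gives 5>1]
(C,S,Z): not NE [P2→P gives 4>0; P3→Y gives 9>8]
(C,S,W): not NE [P1→A gives 9>6; P3→Y gives 9>8]
(D,P,X): not NE [P1→C gives 2>1; P2→R gives 9>7; P3→W gives 8>3]
(D,P,Y): not NE [P2→R gives 12>5; P3→W gives 8>2]
(D,P,Z): not NE [P1→C gives 8>7; P3→W gives 8>4]
(D,P,W): not NE [P1→B gives 7>3; P2→Q gives 7>4]
(D,Q,X): not NE [P2→R gives 9>2; P3→Y gives 8>1]
(D,Q,Y): not NE [P2→R gives 12>9]
(D,Q,Z): not NE [P1→A gives 9>8; P2→R gives 7>5; P3→Y gives 8>5]
(D,Q,W): not NE [P1→C gives 6>1; P3→Y gives 8>5]
(D,R,X): not NE [P1→A gives 9>7; P3→Z gives 9>4]
(D,R,Y): not NE [P1→B gives 8>2; P3→Z gives 9>1]
(D,R,Z): not NE [P1→B gives 8>3]
(D,R,W): not NE [P1→C gives 6>0; P2→Q gives 7>4; P3→Z gives 9>0]
(D,S,X): not NE [P1→C gives 8>5; P2→R gives 9>4]
(D,S,Y): not NE [P1→B gives 9>3; P2→R gives 12>1; P3→X gives 9>0]
(D,S,Z): not NE [P1→C gives 8>4; P2→R gives 7>5; P3→X gives 9>7]
(D,S,W): not NE [P1→A gives 9>2; P2→Q gives 7>6; P3→X gives 9>7]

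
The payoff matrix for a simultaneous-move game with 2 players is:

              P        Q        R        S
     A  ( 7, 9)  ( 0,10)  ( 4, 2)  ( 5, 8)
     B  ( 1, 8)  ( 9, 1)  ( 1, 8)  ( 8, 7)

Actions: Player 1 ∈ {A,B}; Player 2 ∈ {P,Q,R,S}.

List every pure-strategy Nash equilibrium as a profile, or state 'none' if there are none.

PSNE: ∅

(A,P): not NE [P2→Q gives 10>9]
(A,Q): not NE [P1→B gives 9>0]
(A,R): not NE [P2→Q gives 10>2]
(A,S): not NE [P1→B gives 8>5; P2→Q gives 10>8]
(B,P): not NE [P1→A gives 7>1]
(B,Q): not NE [P2→R gives 8>1]
(B,R): not NE [P1→A gives 4>1]
(B,S): not NE [P2→R gives 8>7]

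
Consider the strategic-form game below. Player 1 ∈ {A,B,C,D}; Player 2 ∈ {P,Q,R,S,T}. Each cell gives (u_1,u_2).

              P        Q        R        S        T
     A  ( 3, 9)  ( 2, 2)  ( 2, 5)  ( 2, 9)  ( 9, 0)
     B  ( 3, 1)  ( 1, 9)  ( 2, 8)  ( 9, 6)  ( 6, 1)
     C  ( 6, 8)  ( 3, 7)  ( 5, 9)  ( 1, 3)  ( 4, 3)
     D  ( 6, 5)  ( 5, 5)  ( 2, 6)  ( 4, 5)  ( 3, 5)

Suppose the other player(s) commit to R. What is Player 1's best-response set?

u_1(A vs R) = 2
u_1(B vs R) = 2
u_1(C vs R) = 5
u_1(D vs R) = 2
max payoff 5 at {C}

BR_1 = {C}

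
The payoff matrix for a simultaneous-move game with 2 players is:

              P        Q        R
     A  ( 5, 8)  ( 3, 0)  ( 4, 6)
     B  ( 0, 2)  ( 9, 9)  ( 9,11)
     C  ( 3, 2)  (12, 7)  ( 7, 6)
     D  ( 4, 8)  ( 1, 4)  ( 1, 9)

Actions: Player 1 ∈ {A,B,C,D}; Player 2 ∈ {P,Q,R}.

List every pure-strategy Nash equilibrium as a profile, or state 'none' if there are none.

PSNE = {(A,P), (B,R), (C,Q)}

(A,P): NE
(A,Q): not NE [P1→C gives 12>3; P2→P gives 8>0]
(A,R): not NE [P1→B gives 9>4; P2→P gives 8>6]
(B,P): not NE [P1→A gives 5>0; P2→R gives 11>2]
(B,Q): not NE [P1→C gives 12>9; P2→R gives 11>9]
(B,R): NE
(C,P): not NE [P1→A gives 5>3; P2→Q gives 7>2]
(C,Q): NE
(C,R): not NE [P1→B gives 9>7; P2→Q gives 7>6]
(D,P): not NE [P1→A gives 5>4; P2→R gives 9>8]
(D,Q): not NE [P1→C gives 12>1; P2→R gives 9>4]
(D,R): not NE [P1→B gives 9>1]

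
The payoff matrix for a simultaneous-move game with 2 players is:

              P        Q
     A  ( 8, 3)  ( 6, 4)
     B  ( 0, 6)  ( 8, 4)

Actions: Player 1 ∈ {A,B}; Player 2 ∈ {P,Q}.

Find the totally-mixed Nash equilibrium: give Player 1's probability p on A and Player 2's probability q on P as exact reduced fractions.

P1 indiff ⇒ q·8+(1-q)·6 = q·0+(1-q)·8 ⇒ q(8) = (1-q)(2) ⇒ q = 1/5
P2 indiff ⇒ p·3+(1-p)·6 = p·4+(1-p)·4 ⇒ p(-1) = (1-p)(-2) ⇒ p = 2/3

P1 mixes 2/3 on A; P2 mixes 1/5 on P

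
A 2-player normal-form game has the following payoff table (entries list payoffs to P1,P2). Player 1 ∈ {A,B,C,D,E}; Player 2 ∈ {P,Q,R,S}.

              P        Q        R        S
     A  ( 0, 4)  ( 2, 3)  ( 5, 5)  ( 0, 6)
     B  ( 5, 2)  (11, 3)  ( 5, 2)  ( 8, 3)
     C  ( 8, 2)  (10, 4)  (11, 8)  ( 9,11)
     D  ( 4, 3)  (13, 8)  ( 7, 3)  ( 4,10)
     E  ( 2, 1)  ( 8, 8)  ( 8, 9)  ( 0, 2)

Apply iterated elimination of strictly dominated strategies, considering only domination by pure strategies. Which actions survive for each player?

Remaining: P1:{B,C,D} P2:{Q,S}

P1 drop A (C beats it: P:8>0 Q:10>2 R:11>5 S:9>0)
P1 drop E (C beats it: P:8>2 Q:10>8 R:11>8 S:9>0)
P2 drop P (Q beats it: B:3>2 C:4>2 D:8>3)
P2 drop R (S beats it: B:3>2 C:11>8 D:10>3)
P1→{B,C,D} P2→{Q,S}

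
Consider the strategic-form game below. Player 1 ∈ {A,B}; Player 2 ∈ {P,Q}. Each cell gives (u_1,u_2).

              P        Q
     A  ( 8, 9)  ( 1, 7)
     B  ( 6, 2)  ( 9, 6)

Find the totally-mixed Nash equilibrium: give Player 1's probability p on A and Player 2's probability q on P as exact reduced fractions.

P1 indiff ⇒ q·8+(1-q)·1 = q·6+(1-q)·9 ⇒ q(2) = (1-q)(8) ⇒ q = 4/5
P2 indiff ⇒ p·9+(1-p)·2 = p·7+(1-p)·6 ⇒ p(2) = (1-p)(4) ⇒ p = 2/3

P1 mixes 2/3 on A; P2 mixes 4/5 on P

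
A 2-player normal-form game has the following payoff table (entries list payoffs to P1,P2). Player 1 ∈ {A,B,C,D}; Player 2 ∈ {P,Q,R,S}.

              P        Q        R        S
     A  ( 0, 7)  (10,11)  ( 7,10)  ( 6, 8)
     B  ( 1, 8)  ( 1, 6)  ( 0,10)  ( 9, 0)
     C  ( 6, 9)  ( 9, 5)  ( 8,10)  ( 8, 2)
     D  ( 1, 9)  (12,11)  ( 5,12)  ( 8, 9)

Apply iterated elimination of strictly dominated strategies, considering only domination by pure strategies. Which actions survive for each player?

IESDS → P1:{A,C,D} P2:{Q,R}

P2 drop P (R beats it: A:10>7 B:10>8 C:10>9 D:12>9)
P2 drop S (Q beats it: A:11>8 B:6>0 C:5>2 D:11>9)
P1 drop B (A beats it: Q:10>1 R:7>0)
P1→{A,C,D} P2→{Q,R}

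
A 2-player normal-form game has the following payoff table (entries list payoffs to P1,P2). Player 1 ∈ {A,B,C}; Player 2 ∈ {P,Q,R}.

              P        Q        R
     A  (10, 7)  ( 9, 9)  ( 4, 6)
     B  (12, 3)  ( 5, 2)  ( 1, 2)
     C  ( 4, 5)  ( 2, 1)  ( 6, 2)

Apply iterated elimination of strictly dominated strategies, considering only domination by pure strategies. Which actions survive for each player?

P2 drop R (P beats it: A:7>6 B:3>2 C:5>2)
P1 drop C (A beats it: P:10>4 Q:9>2)
P1→{A,B} P2→{P,Q}

IESDS → P1:{A,B} P2:{P,Q}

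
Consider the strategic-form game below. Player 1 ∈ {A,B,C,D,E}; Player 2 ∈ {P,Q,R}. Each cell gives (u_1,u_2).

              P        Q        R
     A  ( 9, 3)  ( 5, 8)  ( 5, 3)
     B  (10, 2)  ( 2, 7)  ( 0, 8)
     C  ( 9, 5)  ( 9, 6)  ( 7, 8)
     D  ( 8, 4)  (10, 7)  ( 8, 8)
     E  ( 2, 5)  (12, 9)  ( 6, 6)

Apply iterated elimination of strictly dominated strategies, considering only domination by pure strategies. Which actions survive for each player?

P2 drop P (Q beats it: A:8>3 B:7>2 C:6>5 D:7>4 E:9>5)
P1 drop A (C beats it: Q:9>5 R:7>5)
P1 drop B (C beats it: Q:9>2 R:7>0)
P1 drop C (D beats it: Q:10>9 R:8>7)
P1→{D,E} P2→{Q,R}

Survivors P1:{D,E} P2:{Q,R}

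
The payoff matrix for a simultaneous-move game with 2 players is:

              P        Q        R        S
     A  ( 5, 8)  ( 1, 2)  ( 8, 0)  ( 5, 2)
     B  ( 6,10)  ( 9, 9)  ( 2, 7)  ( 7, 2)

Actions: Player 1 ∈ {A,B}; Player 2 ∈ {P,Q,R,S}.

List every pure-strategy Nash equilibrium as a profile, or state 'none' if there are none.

(A,P): not NE [P1→B gives 6>5]
(A,Q): not NE [P1→B gives 9>1; P2→P gives 8>2]
(A,R): not NE [P2→P gives 8>0]
(A,S): not NE [P1→B gives 7>5; P2→P gives 8>2]
(B,P): NE
(B,Q): not NE [P2→P gives 10>9]
(B,R): not NE [P1→A gives 8>2; P2→P gives 10>7]
(B,S): not NE [P2→P gives 10>2]

NE set: (B,P)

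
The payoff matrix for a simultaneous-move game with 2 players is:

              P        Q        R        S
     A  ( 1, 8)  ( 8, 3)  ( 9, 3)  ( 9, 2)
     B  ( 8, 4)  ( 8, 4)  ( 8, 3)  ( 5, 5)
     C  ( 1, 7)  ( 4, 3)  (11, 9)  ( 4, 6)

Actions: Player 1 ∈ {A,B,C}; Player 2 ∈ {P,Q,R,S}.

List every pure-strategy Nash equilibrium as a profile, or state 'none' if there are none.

(A,P): not NE [P1→B gives 8>1]
(A,Q): not NE [P2→P gives 8>3]
(A,R): not NE [P1→C gives 11>9; P2→P gives 8>3]
(A,S): not NE [P2→P gives 8>2]
(B,P): not NE [P2→S gives 5>4]
(B,Q): not NE [P2→S gives 5>4]
(B,R): not NE [P1→C gives 11>8; P2→S gives 5>3]
(B,S): not NE [P1→A gives 9>5]
(C,P): not NE [P1→B gives 8>1; P2→R gives 9>7]
(C,Q): not NE [P1→B gives 8>4; P2→R gives 9>3]
(C,R): NE
(C,S): not NE [P1→A gives 9>4; P2→R gives 9>6]

PSNE = {(C,R)}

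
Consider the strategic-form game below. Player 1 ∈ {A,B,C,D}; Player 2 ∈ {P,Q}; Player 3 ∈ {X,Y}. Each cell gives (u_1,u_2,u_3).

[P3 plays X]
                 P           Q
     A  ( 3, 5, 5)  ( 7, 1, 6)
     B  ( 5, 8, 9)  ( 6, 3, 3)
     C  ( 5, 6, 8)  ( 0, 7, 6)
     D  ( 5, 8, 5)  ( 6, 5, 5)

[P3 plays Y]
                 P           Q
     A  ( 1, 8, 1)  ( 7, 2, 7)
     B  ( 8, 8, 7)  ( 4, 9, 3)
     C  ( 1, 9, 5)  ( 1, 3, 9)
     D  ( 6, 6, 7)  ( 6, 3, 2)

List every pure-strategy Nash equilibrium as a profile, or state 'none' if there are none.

PSNE = {(B,P,X)}

(A,P,X): not NE [P1→D gives 5>3]
(A,P,Y): not NE [P1→B gives 8>1; P3→X gives 5>1]
(A,Q,X): not NE [P2→P gives 5>1; P3→Y gives 7>6]
(A,Q,Y): not NE [P2→P gives 8>2]
(B,P,X): NE
(B,P,Y): not NE [P2→Q gives 9>8; P3→X gives 9>7]
(B,Q,X): not NE [P1→A gives 7>6; P2→P gives 8>3]
(B,Q,Y): not NE [P1→A gives 7>4]
(C,P,X): not NE [P2→Q gives 7>6]
(C,P,Y): not NE [P1→B gives 8>1; P3→X gives 8>5]
(C,Q,X): not NE [P1→A gives 7>0; P3→Y gives 9>6]
(C,Q,Y): not NE [P1→A gives 7>1; P2→P gives 9>3]
(D,P,X): not NE [P3→Y gives 7>5]
(D,P,Y): not NE [P1→B gives 8>6]
(D,Q,X): not NE [P1→A gives 7>6; P2→P gives 8>5]
(D,Q,Y): not NE [P1→A gives 7>6; P2→P gives 6>3; P3→X gives 5>2]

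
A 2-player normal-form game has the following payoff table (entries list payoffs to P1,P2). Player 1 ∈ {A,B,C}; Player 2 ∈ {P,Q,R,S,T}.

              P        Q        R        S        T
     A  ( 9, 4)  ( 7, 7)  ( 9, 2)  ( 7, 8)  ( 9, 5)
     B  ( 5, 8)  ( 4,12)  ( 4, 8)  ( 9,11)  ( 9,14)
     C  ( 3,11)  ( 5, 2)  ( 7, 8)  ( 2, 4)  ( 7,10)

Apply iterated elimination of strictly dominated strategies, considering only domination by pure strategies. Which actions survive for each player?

Remaining: P1:{A,B} P2:{Q,S,T}

P1 drop C (A beats it: P:9>3 Q:7>5 R:9>7 S:7>2 T:9>7)
P2 drop P (Q beats it: A:7>4 B:12>8)
P2 drop R (Q beats it: A:7>2 B:12>8)
P1→{A,B} P2→{Q,S,T}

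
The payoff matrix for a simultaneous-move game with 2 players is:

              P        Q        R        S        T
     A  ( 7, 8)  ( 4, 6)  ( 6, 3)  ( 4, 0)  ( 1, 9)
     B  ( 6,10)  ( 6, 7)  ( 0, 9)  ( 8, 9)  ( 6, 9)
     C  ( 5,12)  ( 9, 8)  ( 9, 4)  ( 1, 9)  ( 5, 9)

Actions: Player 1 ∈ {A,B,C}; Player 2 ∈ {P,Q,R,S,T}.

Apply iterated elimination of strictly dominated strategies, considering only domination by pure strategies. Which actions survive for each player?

P2 drop Q (P beats it: A:8>6 B:10>7 C:12>8)
P2 drop R (P beats it: A:8>3 B:10>9 C:12>4)
P1 drop C (B beats it: P:6>5 S:8>1 T:6>5)
P2 drop S (P beats it: A:8>0 B:10>9)
P1→{A,B} P2→{P,T}

IESDS → P1:{A,B} P2:{P,T}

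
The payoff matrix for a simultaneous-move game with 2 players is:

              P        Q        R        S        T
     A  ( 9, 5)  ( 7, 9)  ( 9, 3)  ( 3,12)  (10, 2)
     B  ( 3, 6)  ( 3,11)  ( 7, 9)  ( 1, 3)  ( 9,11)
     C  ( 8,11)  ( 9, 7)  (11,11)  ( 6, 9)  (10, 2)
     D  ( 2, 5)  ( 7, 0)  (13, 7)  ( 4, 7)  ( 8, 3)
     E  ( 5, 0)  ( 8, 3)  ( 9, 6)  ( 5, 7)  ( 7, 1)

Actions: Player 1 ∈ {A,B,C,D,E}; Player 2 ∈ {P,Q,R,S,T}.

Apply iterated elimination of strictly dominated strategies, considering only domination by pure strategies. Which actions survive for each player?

P1 drop B (A beats it: P:9>3 Q:7>3 R:9>7 S:3>1 T:10>9)
P1 drop E (C beats it: P:8>5 Q:9>8 R:11>9 S:6>5 T:10>7)
P2 drop Q (S beats it: A:12>9 C:9>7 D:7>0)
P2 drop T (P beats it: A:5>2 C:11>2 D:5>3)
P1→{A,C,D} P2→{P,R,S}

Remaining: P1:{A,C,D} P2:{P,R,S}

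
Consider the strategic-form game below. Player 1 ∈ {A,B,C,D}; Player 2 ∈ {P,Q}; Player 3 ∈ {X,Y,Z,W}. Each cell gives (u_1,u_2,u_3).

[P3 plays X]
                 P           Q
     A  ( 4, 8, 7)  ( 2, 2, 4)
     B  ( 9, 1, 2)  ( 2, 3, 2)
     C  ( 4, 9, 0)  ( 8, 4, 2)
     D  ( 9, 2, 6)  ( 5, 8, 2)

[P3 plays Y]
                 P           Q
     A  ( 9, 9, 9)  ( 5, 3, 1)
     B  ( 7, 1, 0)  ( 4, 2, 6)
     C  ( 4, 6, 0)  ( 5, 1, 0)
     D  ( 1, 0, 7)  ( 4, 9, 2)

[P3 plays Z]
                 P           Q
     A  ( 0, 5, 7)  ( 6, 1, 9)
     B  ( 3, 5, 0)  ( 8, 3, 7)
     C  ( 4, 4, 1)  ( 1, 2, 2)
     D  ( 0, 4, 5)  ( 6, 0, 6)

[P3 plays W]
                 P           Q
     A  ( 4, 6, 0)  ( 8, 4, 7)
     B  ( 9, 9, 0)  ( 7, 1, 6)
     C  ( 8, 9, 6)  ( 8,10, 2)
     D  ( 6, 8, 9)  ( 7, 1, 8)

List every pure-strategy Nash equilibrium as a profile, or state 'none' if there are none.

(A,P,X): not NE [P1→D gives 9>4; P3→Y gives 9>7]
(A,P,Y): NE
(A,P,Z): not NE [P1→C gives 4>0; P3→Y gives 9>7]
(A,P,W): not NE [P1→B gives 9>4; P3→Y gives 9>0]
(A,Q,X): not NE [P1→C gives 8>2; P2→P gives 8>2; P3→Z gives 9>4]
(A,Q,Y): not NE [P2→P gives 9>3; P3→Z gives 9>1]
(A,Q,Z): not NE [P1→B gives 8>6; P2→P gives 5>1]
(A,Q,W): not NE [P2→P gives 6>4; P3→Z gives 9>7]
(B,P,X): not NE [P2→Q gives 3>1]
(B,P,Y): not NE [P1→A gives 9>7; P2→Q gives 2>1; P3→X gives 2>0]
(B,P,Z): not NE [P1→C gives 4>3; P3→X gives 2>0]
(B,P,W): not NE [P3→X gives 2>0]
(B,Q,X): not NE [P1→C gives 8>2; P3→Z gives 7>2]
(B,Q,Y): not NE [P1→C gives 5>4; P3→Z gives 7>6]
(B,Q,Z): not NE [P2→P gives 5>3]
(B,Q,W): not NE [P1→C gives 8>7; P2→P gives 9>1; P3→Z gives 7>6]
(C,P,X): not NE [P1→D gives 9>4; P3→W gives 6>0]
(C,P,Y): not NE [P1→A gives 9>4; P3→W gives 6>0]
(C,P,Z): not NE [P3→W gives 6>1]
(C,P,W): not NE [P1→B gives 9>8; P2→Q gives 10>9]
(C,Q,X): not NE [P2→P gives 9>4]
(C,Q,Y): not NE [P2→P gives 6>1; P3→W gives 2>0]
(C,Q,Z): not NE [P1→B gives 8>1; P2→P gives 4>2]
(C,Q,W): NE
(D,P,X): not NE [P2→Q gives 8>2; P3→W gives 9>6]
(D,P,Y): not NE [P1→A gives 9>1; P2→Q gives 9>0; P3→W gives 9>7]
(D,P,Z): not NE [P1→C gives 4>0; P3→W gives 9>5]
(D,P,W): not NE [P1→B gives 9>6]
(D,Q,X): not NE [P1→C gives 8>5; P3→W gives 8>2]
(D,Q,Y): not NE [P1→C gives 5>4; P3→W gives 8>2]
(D,Q,Z): not NE [P1→B gives 8>6; P2→P gives 4>0; P3→W gives 8>6]
(D,Q,W): not NE [P1→C gives 8>7; P2→P gives 8>1]

Nash profiles: (A,P,Y), (C,Q,W)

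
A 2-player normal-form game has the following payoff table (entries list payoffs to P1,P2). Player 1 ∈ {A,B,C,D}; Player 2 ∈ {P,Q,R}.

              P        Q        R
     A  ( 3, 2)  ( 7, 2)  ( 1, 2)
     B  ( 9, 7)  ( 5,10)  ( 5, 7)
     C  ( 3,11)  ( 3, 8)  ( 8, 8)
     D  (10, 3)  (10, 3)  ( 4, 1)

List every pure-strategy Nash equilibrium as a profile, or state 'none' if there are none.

NE set: (D,P), (D,Q)

(A,P): not NE [P1→D gives 10>3]
(A,Q): not NE [P1→D gives 10>7]
(A,R): not NE [P1→C gives 8>1]
(B,P): not NE [P1→D gives 10>9; P2→Q gives 10>7]
(B,Q): not NE [P1→D gives 10>5]
(B,R): not NE [P1→C gives 8>5; P2→Q gives 10>7]
(C,P): not NE [P1→D gives 10>3]
(C,Q): not NE [P1→D gives 10>3; P2→P gives 11>8]
(C,R): not NE [P2→P gives 11>8]
(D,P): NE
(D,Q): NE
(D,R): not NE [P1→C gives 8>4; P2→Q gives 3>1]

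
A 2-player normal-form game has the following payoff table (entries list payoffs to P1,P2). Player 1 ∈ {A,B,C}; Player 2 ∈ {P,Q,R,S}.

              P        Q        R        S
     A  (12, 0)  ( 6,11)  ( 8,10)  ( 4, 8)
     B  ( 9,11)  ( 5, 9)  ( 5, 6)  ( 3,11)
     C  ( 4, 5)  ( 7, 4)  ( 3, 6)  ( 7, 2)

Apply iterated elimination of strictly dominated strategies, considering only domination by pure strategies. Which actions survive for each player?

P1 drop B (A beats it: P:12>9 Q:6>5 R:8>5 S:4>3)
P2 drop P (R beats it: A:10>0 C:6>5)
P2 drop S (Q beats it: A:11>8 C:4>2)
P1→{A,C} P2→{Q,R}

Survivors P1:{A,C} P2:{Q,R}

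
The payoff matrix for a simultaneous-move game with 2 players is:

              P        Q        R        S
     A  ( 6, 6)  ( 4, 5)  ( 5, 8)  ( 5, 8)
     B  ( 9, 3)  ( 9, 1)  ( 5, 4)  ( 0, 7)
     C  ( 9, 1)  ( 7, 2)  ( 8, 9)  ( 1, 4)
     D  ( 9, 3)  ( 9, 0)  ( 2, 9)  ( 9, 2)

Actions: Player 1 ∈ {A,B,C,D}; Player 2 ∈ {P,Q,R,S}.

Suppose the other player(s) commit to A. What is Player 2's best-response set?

u_2(P vs A) = 6
u_2(Q vs A) = 5
u_2(R vs A) = 8
u_2(S vs A) = 8
max payoff 8 at {R,S}

argmax u_2 = {R,S}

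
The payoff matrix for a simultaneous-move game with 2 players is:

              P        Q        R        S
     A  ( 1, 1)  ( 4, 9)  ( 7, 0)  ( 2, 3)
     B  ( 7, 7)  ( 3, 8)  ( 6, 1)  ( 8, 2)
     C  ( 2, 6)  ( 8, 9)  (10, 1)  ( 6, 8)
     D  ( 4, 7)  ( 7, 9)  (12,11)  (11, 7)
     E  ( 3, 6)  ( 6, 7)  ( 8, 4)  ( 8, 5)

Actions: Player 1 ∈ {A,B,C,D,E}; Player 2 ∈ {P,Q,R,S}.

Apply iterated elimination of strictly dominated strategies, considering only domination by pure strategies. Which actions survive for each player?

P1 drop A (C beats it: P:2>1 Q:8>4 R:10>7 S:6>2)
P1 drop E (D beats it: P:4>3 Q:7>6 R:12>8 S:11>8)
P2 drop P (Q beats it: B:8>7 C:9>6 D:9>7)
P1 drop B (D beats it: Q:7>3 R:12>6 S:11>8)
P2 drop S (Q beats it: C:9>8 D:9>7)
P1→{C,D} P2→{Q,R}

IESDS → P1:{C,D} P2:{Q,R}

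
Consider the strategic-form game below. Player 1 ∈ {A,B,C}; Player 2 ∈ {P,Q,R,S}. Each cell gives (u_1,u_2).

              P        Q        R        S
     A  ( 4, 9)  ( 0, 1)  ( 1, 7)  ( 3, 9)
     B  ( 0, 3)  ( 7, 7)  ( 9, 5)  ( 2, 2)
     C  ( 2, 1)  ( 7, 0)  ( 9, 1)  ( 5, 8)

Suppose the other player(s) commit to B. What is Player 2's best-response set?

P2 best: {Q}

u_2(P vs B) = 3
u_2(Q vs B) = 7
u_2(R vs B) = 5
u_2(S vs B) = 2
max payoff 7 at {Q}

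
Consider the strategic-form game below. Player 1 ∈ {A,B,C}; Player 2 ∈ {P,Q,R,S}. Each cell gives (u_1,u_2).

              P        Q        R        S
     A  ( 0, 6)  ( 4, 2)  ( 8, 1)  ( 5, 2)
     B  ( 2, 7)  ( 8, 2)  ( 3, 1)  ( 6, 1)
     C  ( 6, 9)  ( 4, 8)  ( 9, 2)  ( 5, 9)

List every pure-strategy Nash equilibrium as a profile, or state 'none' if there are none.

(A,P): not NE [P1→C gives 6>0]
(A,Q): not NE [P1→B gives 8>4; P2→P gives 6>2]
(A,R): not NE [P1→C gives 9>8; P2→P gives 6>1]
(A,S): not NE [P1→B gives 6>5; P2→P gives 6>2]
(B,P): not NE [P1→C gives 6>2]
(B,Q): not NE [P2→P gives 7>2]
(B,R): not NE [P1→C gives 9>3; P2→P gives 7>1]
(B,S): not NE [P2→P gives 7>1]
(C,P): NE
(C,Q): not NE [P1→B gives 8>4; P2→S gives 9>8]
(C,R): not NE [P2→S gives 9>2]
(C,S): not NE [P1→B gives 6>5]

PSNE = {(C,P)}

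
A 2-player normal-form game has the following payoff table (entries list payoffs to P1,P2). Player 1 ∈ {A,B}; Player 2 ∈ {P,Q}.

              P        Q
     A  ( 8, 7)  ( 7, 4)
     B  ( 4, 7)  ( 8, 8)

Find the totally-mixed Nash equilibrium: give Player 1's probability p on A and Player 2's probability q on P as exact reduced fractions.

P1 indiff ⇒ q·8+(1-q)·7 = q·4+(1-q)·8 ⇒ q(4) = (1-q)(1) ⇒ q = 1/5
P2 indiff ⇒ p·7+(1-p)·7 = p·4+(1-p)·8 ⇒ p(3) = (1-p)(1) ⇒ p = 1/4

P1 mixes 1/4 on A; P2 mixes 1/5 on P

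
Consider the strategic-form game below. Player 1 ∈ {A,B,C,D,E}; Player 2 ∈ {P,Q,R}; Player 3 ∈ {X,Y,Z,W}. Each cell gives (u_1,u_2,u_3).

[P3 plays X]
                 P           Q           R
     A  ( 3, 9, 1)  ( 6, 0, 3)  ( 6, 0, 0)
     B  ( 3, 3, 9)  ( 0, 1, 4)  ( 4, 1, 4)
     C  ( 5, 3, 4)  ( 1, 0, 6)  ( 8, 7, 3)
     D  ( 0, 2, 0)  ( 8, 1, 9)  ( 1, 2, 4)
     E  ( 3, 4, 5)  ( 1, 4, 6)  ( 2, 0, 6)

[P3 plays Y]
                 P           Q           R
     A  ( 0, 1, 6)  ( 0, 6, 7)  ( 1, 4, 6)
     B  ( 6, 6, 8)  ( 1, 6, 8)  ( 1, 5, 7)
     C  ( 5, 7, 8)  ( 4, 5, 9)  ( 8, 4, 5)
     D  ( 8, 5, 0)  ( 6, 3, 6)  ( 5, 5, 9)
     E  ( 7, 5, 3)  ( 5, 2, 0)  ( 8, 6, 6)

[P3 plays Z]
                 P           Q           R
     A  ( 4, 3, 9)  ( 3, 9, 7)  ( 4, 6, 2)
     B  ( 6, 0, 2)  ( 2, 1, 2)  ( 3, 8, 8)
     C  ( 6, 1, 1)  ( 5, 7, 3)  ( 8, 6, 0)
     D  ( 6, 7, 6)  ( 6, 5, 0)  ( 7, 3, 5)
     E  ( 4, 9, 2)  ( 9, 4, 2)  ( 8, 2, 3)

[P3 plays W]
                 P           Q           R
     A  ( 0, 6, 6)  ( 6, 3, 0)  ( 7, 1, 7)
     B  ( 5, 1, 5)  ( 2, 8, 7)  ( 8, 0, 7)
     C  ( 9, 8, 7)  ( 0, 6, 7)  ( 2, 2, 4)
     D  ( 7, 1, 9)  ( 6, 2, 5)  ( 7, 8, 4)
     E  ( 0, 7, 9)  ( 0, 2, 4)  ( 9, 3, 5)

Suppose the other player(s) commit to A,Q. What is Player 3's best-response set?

P3 best: {Y,Z}

u_3(X vs A,Q) = 3
u_3(Y vs A,Q) = 7
u_3(Z vs A,Q) = 7
u_3(W vs A,Q) = 0
max payoff 7 at {Y,Z}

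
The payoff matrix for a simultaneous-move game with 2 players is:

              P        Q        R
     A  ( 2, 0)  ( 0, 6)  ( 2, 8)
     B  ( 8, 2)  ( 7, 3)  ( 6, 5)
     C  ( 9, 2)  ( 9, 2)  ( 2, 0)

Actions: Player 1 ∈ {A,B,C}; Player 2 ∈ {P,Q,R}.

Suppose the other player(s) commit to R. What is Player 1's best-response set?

u_1(A vs R) = 2
u_1(B vs R) = 6
u_1(C vs R) = 2
max payoff 6 at {B}

BR_1 = {B}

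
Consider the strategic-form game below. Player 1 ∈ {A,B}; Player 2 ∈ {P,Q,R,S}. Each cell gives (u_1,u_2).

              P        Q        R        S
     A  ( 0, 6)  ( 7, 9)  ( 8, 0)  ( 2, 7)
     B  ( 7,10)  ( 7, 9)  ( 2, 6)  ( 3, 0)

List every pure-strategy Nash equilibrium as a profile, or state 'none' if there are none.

(A,P): not NE [P1→B gives 7>0; P2→Q gives 9>6]
(A,Q): NE
(A,R): not NE [P2→Q gives 9>0]
(A,S): not NE [P1→B gives 3>2; P2→Q gives 9>7]
(B,P): NE
(B,Q): not NE [P2→P gives 10>9]
(B,R): not NE [P1→A gives 8>2; P2→P gives 10>6]
(B,S): not NE [P2→P gives 10>0]

NE set: (A,Q), (B,P)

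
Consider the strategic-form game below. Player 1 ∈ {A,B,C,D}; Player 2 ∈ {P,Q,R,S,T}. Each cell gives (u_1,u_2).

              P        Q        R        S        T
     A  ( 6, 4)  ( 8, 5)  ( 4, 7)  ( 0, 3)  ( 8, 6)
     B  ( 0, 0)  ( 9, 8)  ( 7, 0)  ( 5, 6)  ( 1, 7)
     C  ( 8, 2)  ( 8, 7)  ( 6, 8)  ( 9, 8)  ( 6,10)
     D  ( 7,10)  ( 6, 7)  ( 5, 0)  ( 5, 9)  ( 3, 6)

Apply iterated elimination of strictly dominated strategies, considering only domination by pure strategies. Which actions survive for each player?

P1 drop D (C beats it: P:8>7 Q:8>6 R:6>5 S:9>5 T:6>3)
P2 drop P (Q beats it: A:5>4 B:8>0 C:7>2)
P2 drop S (T beats it: A:6>3 B:7>6 C:10>8)
P1→{A,B,C} P2→{Q,R,T}

IESDS → P1:{A,B,C} P2:{Q,R,T}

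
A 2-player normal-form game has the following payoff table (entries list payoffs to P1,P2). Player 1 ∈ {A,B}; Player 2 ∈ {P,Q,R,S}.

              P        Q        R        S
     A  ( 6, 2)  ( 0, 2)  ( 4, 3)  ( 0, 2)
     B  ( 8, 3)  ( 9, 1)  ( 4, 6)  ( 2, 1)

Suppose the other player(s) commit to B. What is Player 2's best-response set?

BR_2 = {R}

u_2(P vs B) = 3
u_2(Q vs B) = 1
u_2(R vs B) = 6
u_2(S vs B) = 1
max payoff 6 at {R}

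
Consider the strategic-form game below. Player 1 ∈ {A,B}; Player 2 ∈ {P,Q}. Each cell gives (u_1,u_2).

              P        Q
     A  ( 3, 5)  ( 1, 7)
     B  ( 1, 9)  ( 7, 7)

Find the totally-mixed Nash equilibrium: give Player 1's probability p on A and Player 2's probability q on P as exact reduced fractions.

P1 mixes 1/2 on A; P2 mixes 3/4 on P

P1 indiff ⇒ q·3+(1-q)·1 = q·1+(1-q)·7 ⇒ q(2) = (1-q)(6) ⇒ q = 3/4
P2 indiff ⇒ p·5+(1-p)·9 = p·7+(1-p)·7 ⇒ p(-2) = (1-p)(-2) ⇒ p = 1/2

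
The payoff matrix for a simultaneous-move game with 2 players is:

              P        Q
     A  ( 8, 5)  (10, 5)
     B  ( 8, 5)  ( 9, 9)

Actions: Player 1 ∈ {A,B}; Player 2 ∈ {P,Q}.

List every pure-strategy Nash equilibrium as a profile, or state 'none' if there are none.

(A,P): NE
(A,Q): NE
(B,P): not NE [P2→Q gives 9>5]
(B,Q): not NE [P1→A gives 10>9]

PSNE = {(A,P), (A,Q)}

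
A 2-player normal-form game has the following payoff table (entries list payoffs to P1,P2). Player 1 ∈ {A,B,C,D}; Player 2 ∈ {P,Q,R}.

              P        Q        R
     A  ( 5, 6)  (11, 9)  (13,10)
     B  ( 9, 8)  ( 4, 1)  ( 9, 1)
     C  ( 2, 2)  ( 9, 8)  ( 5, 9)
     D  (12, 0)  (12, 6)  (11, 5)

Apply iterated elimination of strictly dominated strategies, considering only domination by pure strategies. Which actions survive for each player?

P1 drop B (D beats it: P:12>9 Q:12>4 R:11>9)
P1 drop C (A beats it: P:5>2 Q:11>9 R:13>5)
P2 drop P (Q beats it: A:9>6 D:6>0)
P1→{A,D} P2→{Q,R}

Survivors P1:{A,D} P2:{Q,R}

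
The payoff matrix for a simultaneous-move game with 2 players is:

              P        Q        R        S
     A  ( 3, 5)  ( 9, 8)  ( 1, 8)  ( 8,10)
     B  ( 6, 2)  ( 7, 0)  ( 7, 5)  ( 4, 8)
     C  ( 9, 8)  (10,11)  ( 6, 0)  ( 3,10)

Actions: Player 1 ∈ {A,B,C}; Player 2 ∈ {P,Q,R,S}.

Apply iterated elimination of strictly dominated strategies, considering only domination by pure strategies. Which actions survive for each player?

P2 drop P (S beats it: A:10>5 B:8>2 C:10>8)
P2 drop R (S beats it: A:10>8 B:8>5 C:10>0)
P1 drop B (A beats it: Q:9>7 S:8>4)
P1→{A,C} P2→{Q,S}

Survivors P1:{A,C} P2:{Q,S}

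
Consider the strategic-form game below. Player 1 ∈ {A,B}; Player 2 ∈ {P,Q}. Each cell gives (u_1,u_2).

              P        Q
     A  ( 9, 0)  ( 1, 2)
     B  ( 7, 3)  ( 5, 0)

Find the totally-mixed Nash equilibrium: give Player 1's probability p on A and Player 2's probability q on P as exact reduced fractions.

P1 indiff ⇒ q·9+(1-q)·1 = q·7+(1-q)·5 ⇒ q(2) = (1-q)(4) ⇒ q = 2/3
P2 indiff ⇒ p·0+(1-p)·3 = p·2+(1-p)·0 ⇒ p(-2) = (1-p)(-3) ⇒ p = 3/5

P1 mixes 3/5 on A; P2 mixes 2/3 on P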